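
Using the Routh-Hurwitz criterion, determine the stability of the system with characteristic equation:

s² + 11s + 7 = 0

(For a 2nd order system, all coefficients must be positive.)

Coefficients: 1, 11, 7. All positive, so system is stable.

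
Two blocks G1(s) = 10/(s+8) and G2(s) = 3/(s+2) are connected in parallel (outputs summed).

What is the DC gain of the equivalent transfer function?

Parallel: G_eq = G1 + G2. DC gain = G1(0) + G2(0) = 10/8 + 3/2 = 1.25 + 1.5 = 2.75.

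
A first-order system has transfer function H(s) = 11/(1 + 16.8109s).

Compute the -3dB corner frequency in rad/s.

Corner frequency = 1/τ = 1/16.8109 = 0.059 rad/s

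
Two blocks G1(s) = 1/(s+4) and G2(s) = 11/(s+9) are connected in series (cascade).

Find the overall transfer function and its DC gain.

Series: multiply transfer functions. G_eq = 1/(s+4) × 11/(s+9) = 11/((s+4)(s+9)). DC gain = 11/(4×9) = 0.3056.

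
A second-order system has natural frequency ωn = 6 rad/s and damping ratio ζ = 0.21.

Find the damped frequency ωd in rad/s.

ωd = ωn√(1 - ζ²) = 6√(1 - 0.21²) = 5.87 rad/s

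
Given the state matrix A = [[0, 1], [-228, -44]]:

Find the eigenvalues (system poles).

det(A - λI) = λ² - (-44)λ + 228 = (λ - (-6))(λ - (-38)). Eigenvalues: -6, -38.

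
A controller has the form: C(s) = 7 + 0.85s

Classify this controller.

This is a Proportional-Derivative (PD) controller.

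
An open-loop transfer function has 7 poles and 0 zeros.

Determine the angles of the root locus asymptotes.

n - m = 7 - 0 = 7. Angles: θk = (2k + 1)·180°/7 = 25.71°, 77.14°, 128.57°, 180°, 231.43°, 282.86°, 334.29°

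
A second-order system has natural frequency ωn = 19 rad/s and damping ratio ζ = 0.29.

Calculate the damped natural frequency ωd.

ωd = ωn√(1 - ζ²) = 19√(1 - 0.29²) = 18.18 rad/s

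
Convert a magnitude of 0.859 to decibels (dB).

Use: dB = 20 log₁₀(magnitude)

dB = 20 log₁₀(0.859) = -1.3 dB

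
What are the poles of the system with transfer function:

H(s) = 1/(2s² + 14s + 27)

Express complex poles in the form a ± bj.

Discriminant = 14² - 4×2×27 = 196 - 216 = -20 < 0, so the poles are a complex conjugate pair s = (-14 ± j√20)/(2×2). Real part = -14/(2×2) = -14/4 = -3.5; imaginary part = ±√20/(2×2) ≈ 1.1180. Poles: s = -3.5 ± 1.1180j.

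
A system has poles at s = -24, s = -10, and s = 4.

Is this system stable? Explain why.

Pole(s) at s = 4 are not in the left half-plane. System is unstable.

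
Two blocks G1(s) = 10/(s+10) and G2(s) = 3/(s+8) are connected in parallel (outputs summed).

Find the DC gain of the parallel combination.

Parallel: G_eq = G1 + G2. DC gain = G1(0) + G2(0) = 10/10 + 3/8 = 1 + 0.375 = 1.375.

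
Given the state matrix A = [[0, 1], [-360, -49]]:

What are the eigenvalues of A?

det(A - λI) = λ² - (-49)λ + 360 = (λ - (-9))(λ - (-40)). Eigenvalues: -9, -40.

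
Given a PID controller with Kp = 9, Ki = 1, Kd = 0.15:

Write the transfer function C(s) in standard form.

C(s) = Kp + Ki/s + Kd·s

Substituting values: C(s) = 9 + 1/s + 0.15s = (0.15s² + 9s + 1)/s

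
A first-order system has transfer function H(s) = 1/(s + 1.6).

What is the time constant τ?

For H(s) = 1/(s + 1/τ), the pole is at -1/τ = -1.6, so τ = 1/1.6 = 0.625 s.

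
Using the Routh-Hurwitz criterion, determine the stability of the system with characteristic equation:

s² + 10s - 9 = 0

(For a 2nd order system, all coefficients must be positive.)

Coefficients: 1, 10, -9. c=-9 not positive, so system is unstable.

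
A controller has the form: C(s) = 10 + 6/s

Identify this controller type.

This is a Proportional-Integral (PI) controller.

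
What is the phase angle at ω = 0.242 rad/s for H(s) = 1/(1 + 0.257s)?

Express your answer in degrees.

Phase = -arctan(ωτ) = -arctan(0.242 × 0.257) = -3.6°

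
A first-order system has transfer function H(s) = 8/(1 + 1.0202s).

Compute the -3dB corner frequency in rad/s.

Corner frequency = 1/τ = 1/1.0202 = 0.98 rad/s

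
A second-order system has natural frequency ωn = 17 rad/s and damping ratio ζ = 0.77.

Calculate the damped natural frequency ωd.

ωd = ωn√(1 - ζ²) = 17√(1 - 0.77²) = 10.85 rad/s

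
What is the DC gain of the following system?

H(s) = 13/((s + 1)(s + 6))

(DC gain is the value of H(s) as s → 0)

DC gain = H(0) = 13/(1 × 6) = 13/6 = 2.1667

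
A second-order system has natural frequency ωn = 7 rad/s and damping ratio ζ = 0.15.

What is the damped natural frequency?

ωd = ωn√(1 - ζ²) = 7√(1 - 0.15²) = 6.92 rad/s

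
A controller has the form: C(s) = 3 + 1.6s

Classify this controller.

This is a Proportional-Derivative (PD) controller.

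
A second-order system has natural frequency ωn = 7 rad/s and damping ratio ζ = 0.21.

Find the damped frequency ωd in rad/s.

ωd = ωn√(1 - ζ²) = 7√(1 - 0.21²) = 6.84 rad/s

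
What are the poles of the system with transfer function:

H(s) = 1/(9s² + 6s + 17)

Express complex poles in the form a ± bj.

Discriminant = 6² - 4×9×17 = 36 - 612 = -576 < 0, so the poles are a complex conjugate pair s = (-6 ± j√576)/(2×9). Real part = -6/(2×9) = -6/18 ≈ -0.3333; imaginary part = ±√576/(2×9) = 24/18 ≈ 1.3333. Poles: s = -0.3333 ± 1.3333j.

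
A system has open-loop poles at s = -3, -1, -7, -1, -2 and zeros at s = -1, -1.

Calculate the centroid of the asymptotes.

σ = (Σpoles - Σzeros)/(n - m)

σ = (Σpoles - Σzeros)/(n - m) = (-14 - (-2))/(5 - 2) = -12/3 = -4.0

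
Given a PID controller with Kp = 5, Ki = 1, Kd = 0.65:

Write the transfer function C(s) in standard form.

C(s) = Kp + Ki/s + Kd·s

Substituting values: C(s) = 5 + 1/s + 0.65s = (0.65s² + 5s + 1)/s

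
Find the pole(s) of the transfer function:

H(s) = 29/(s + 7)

Pole is where denominator = 0: s + 7 = 0, so s = -7.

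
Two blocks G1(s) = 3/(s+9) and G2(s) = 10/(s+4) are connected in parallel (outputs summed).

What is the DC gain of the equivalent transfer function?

Parallel: G_eq = G1 + G2. DC gain = G1(0) + G2(0) = 3/9 + 10/4 = 0.3333 + 2.5 = 2.8333.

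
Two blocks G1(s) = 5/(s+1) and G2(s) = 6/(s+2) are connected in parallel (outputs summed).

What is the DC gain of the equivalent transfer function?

Parallel: G_eq = G1 + G2. DC gain = G1(0) + G2(0) = 5/1 + 6/2 = 5 + 3 = 8.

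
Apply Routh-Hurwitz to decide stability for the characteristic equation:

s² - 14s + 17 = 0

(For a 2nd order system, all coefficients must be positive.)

Coefficients: 1, -14, 17. b=-14 not positive, so system is unstable.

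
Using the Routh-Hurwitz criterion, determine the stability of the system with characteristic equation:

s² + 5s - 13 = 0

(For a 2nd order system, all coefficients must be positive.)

Coefficients: 1, 5, -13. c=-13 not positive, so system is unstable.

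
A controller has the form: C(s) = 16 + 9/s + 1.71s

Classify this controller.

This is a Proportional-Integral-Derivative (PID) controller.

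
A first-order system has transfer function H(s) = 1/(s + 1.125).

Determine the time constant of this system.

For H(s) = 1/(s + 1/τ), the pole is at -1/τ = -1.125, so τ = 1/1.125 = 0.8889 s.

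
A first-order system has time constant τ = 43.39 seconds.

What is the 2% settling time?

For first-order system, 2% settling time ≈ 4τ = 4 × 43.39 = 173.56 s.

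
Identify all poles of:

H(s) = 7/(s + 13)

Pole is where denominator = 0: s + 13 = 0, so s = -13.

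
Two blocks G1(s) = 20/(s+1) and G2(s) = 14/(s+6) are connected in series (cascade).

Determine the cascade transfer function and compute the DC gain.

Series: multiply transfer functions. G_eq = 20/(s+1) × 14/(s+6) = 280/((s+1)(s+6)). DC gain = 280/(1×6) = 46.6667.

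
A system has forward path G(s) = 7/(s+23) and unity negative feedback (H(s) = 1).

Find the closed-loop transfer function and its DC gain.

T(s) = G/(1+GH) = [7/(s+23)] / [1 + 7/(s+23)] = 7/(s+23+7) = 7/(s+30). DC gain = 7/30 = 0.2333.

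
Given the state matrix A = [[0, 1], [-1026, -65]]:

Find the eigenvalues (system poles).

det(A - λI) = λ² - (-65)λ + 1026 = (λ - (-27))(λ - (-38)). Eigenvalues: -27, -38.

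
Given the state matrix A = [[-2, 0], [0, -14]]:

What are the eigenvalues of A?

For diagonal matrix, eigenvalues are diagonal entries: λ₁ = -2, λ₂ = -14.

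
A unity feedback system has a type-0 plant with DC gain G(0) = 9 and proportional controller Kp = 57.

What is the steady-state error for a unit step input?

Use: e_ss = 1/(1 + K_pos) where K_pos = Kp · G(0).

K_pos = Kp · G(0) = 57 × 9 = 513. e_ss = 1/(1 + 513) = 0.0019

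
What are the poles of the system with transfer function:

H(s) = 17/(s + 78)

Pole is where denominator = 0: s + 78 = 0, so s = -78.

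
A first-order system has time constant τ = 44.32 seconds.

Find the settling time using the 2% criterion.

For first-order system, 2% settling time ≈ 4τ = 4 × 44.32 = 177.28 s.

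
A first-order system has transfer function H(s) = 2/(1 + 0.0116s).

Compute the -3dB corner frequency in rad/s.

Corner frequency = 1/τ = 1/0.0116 = 86.207 rad/s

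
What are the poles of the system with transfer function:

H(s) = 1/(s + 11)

Pole is where denominator = 0: s + 11 = 0, so s = -11.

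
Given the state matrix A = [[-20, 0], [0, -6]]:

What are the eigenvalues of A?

For diagonal matrix, eigenvalues are diagonal entries: λ₁ = -20, λ₂ = -6.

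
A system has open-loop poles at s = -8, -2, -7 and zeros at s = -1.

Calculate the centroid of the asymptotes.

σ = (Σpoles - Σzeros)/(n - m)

σ = (Σpoles - Σzeros)/(n - m) = (-17 - (-1))/(3 - 1) = -16/2 = -8.0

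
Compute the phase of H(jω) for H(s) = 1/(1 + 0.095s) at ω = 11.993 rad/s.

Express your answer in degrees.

Phase = -arctan(ωτ) = -arctan(11.993 × 0.095) = -48.7°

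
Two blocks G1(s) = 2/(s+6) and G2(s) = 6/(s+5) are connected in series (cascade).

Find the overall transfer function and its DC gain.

Series: multiply transfer functions. G_eq = 2/(s+6) × 6/(s+5) = 12/((s+6)(s+5)). DC gain = 12/(6×5) = 0.4.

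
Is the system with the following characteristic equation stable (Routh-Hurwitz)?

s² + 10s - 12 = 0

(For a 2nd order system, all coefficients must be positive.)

Coefficients: 1, 10, -12. c=-12 not positive, so system is unstable.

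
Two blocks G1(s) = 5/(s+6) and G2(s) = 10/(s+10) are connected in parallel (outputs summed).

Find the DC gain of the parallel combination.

Parallel: G_eq = G1 + G2. DC gain = G1(0) + G2(0) = 5/6 + 10/10 = 0.8333 + 1 = 1.8333.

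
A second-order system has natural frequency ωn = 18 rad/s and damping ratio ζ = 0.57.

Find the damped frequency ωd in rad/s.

ωd = ωn√(1 - ζ²) = 18√(1 - 0.57²) = 14.79 rad/s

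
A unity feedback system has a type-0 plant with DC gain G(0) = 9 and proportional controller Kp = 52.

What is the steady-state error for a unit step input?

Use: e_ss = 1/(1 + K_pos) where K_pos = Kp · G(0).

K_pos = Kp · G(0) = 52 × 9 = 468. e_ss = 1/(1 + 468) = 0.0021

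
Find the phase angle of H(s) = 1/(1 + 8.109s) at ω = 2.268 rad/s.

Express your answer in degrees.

Phase = -arctan(ωτ) = -arctan(2.268 × 8.109) = -86.9°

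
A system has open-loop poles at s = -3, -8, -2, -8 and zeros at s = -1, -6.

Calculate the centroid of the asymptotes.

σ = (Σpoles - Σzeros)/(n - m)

σ = (Σpoles - Σzeros)/(n - m) = (-21 - (-7))/(4 - 2) = -14/2 = -7.0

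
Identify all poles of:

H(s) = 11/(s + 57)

Pole is where denominator = 0: s + 57 = 0, so s = -57.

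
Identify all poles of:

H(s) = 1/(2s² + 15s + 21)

Discriminant = 15² - 4×2×21 = 225 - 168 = 57 > 0, so two distinct real poles. Using quadratic formula: s = (-15 ± √57)/(2×2) = (-15 ± √57)/4, with √57 ≈ 7.5498. s₁ ≈ -1.8625, s₂ ≈ -5.6375. Poles: s₁ = -1.8625, s₂ = -5.6375.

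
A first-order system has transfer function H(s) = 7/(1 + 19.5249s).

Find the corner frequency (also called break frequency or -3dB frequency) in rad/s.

Corner frequency = 1/τ = 1/19.5249 = 0.051 rad/s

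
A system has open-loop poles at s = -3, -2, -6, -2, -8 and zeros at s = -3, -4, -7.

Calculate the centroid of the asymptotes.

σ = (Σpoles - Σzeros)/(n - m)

σ = (Σpoles - Σzeros)/(n - m) = (-21 - (-14))/(5 - 3) = -7/2 = -3.5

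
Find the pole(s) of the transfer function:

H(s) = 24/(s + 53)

Pole is where denominator = 0: s + 53 = 0, so s = -53.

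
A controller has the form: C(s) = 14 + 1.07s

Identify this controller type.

This is a Proportional-Derivative (PD) controller.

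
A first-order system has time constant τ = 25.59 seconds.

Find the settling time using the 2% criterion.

For first-order system, 2% settling time ≈ 4τ = 4 × 25.59 = 102.36 s.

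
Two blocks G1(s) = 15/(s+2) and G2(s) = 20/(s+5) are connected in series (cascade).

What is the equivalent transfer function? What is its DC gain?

Series: multiply transfer functions. G_eq = 15/(s+2) × 20/(s+5) = 300/((s+2)(s+5)). DC gain = 300/(2×5) = 30.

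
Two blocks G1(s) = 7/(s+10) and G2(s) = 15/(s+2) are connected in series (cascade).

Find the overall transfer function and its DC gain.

Series: multiply transfer functions. G_eq = 7/(s+10) × 15/(s+2) = 105/((s+10)(s+2)). DC gain = 105/(10×2) = 5.25.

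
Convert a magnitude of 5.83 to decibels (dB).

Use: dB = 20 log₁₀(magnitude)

dB = 20 log₁₀(5.83) = 15.3 dB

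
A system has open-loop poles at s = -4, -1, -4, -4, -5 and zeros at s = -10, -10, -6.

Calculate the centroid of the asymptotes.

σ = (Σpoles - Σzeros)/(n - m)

σ = (Σpoles - Σzeros)/(n - m) = (-18 - (-26))/(5 - 3) = 8/2 = 4.0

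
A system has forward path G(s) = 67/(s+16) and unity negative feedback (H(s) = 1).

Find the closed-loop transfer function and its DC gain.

T(s) = G/(1+GH) = [67/(s+16)] / [1 + 67/(s+16)] = 67/(s+16+67) = 67/(s+83). DC gain = 67/83 = 0.8072.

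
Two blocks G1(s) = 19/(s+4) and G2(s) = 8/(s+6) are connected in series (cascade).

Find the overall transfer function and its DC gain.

Series: multiply transfer functions. G_eq = 19/(s+4) × 8/(s+6) = 152/((s+4)(s+6)). DC gain = 152/(4×6) = 6.3333.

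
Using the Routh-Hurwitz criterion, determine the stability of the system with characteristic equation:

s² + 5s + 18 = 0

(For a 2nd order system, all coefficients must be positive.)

Coefficients: 1, 5, 18. All positive, so system is stable.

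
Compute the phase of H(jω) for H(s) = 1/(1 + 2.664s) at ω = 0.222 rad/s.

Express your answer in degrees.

Phase = -arctan(ωτ) = -arctan(0.222 × 2.664) = -30.6°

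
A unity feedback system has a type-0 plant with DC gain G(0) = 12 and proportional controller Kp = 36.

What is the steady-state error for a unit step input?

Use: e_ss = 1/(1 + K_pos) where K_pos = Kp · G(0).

K_pos = Kp · G(0) = 36 × 12 = 432. e_ss = 1/(1 + 432) = 0.0023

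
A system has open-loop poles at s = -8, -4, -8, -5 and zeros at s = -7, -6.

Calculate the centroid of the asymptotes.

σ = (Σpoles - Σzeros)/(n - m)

σ = (Σpoles - Σzeros)/(n - m) = (-25 - (-13))/(4 - 2) = -12/2 = -6.0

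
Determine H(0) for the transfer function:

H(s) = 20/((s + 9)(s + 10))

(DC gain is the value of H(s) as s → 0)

DC gain = H(0) = 20/(9 × 10) = 20/90 = 0.2222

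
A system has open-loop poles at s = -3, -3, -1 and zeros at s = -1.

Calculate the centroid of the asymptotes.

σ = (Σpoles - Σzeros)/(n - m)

σ = (Σpoles - Σzeros)/(n - m) = (-7 - (-1))/(3 - 1) = -6/2 = -3.0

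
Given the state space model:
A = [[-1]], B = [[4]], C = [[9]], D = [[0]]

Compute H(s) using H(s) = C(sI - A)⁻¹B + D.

(sI - A)⁻¹ = 1/(s + 1). H(s) = 9 × 4/(s + 1) + 0 = 36/(s + 1).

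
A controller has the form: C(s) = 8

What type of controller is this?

This is a Proportional (P) controller.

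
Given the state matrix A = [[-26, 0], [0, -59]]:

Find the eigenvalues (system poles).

For diagonal matrix, eigenvalues are diagonal entries: λ₁ = -26, λ₂ = -59.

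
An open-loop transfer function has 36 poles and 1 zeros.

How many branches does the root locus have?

Root locus has n branches where n = number of poles = 36.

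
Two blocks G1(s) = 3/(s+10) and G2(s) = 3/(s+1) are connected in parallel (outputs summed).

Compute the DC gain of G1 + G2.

Parallel: G_eq = G1 + G2. DC gain = G1(0) + G2(0) = 3/10 + 3/1 = 0.3 + 3 = 3.3.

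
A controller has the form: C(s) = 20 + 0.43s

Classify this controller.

This is a Proportional-Derivative (PD) controller.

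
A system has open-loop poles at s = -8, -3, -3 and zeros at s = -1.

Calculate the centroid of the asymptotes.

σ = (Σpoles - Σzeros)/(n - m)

σ = (Σpoles - Σzeros)/(n - m) = (-14 - (-1))/(3 - 1) = -13/2 = -6.5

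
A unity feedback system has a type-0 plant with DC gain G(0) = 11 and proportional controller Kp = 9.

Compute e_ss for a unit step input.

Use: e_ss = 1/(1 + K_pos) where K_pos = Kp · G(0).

K_pos = Kp · G(0) = 9 × 11 = 99. e_ss = 1/(1 + 99) = 0.01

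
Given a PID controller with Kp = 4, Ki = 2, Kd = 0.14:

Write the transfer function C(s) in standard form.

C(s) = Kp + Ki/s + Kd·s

Substituting values: C(s) = 4 + 2/s + 0.14s = (0.14s² + 4s + 2)/s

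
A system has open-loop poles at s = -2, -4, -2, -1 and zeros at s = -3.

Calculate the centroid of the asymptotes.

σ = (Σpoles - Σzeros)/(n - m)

σ = (Σpoles - Σzeros)/(n - m) = (-9 - (-3))/(4 - 1) = -6/3 = -2.0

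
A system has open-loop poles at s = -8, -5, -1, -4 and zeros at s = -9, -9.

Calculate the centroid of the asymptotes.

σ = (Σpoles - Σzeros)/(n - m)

σ = (Σpoles - Σzeros)/(n - m) = (-18 - (-18))/(4 - 2) = 0/2 = 0.0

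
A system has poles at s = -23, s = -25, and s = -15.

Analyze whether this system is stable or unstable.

All poles are in the left half-plane. System is stable.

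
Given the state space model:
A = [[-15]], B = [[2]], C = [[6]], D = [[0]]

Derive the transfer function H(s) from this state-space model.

(sI - A)⁻¹ = 1/(s + 15). H(s) = 6 × 2/(s + 15) + 0 = 12/(s + 15).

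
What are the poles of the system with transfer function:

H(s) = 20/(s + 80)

Pole is where denominator = 0: s + 80 = 0, so s = -80.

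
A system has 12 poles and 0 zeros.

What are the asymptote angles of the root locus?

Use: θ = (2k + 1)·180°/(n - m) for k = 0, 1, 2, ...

n - m = 12 - 0 = 12. Angles: θk = (2k + 1)·180°/12 = 15°, 45°, 75°, 105°, 135°, 165°, 195°, 225°, 255°, 285°, 315°, 345°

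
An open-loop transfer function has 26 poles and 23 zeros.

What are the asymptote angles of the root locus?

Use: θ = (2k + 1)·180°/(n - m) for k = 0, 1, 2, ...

n - m = 26 - 23 = 3. Angles: θk = (2k + 1)·180°/3 = 60°, 180°, 300°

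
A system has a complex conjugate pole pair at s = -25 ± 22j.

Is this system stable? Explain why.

Real part of poles is -25 (< 0, left half-plane). Stable.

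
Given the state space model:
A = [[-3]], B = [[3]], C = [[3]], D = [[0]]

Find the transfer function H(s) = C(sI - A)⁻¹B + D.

(sI - A)⁻¹ = 1/(s + 3). H(s) = 3 × 3/(s + 3) + 0 = 9/(s + 3).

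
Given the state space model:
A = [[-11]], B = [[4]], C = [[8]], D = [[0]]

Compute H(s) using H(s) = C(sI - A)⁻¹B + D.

(sI - A)⁻¹ = 1/(s + 11). H(s) = 8 × 4/(s + 11) + 0 = 32/(s + 11).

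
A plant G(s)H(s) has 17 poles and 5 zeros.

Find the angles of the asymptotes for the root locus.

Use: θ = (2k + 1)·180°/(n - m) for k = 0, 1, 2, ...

n - m = 17 - 5 = 12. Angles: θk = (2k + 1)·180°/12 = 15°, 45°, 75°, 105°, 135°, 165°, 195°, 225°, 255°, 285°, 315°, 345°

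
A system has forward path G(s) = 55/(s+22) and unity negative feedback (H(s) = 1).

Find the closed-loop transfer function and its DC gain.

T(s) = G/(1+GH) = [55/(s+22)] / [1 + 55/(s+22)] = 55/(s+22+55) = 55/(s+77). DC gain = 55/77 = 0.7143.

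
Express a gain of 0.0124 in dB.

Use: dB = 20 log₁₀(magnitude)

dB = 20 log₁₀(0.0124) = -38.1 dB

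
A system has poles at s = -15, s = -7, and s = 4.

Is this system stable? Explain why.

Pole(s) at s = 4 are not in the left half-plane. System is unstable.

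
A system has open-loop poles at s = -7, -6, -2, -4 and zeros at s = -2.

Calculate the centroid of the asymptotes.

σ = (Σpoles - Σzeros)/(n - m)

σ = (Σpoles - Σzeros)/(n - m) = (-19 - (-2))/(4 - 1) = -17/3 = -5.67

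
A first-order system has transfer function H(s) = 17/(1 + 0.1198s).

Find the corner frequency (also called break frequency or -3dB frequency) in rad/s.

Corner frequency = 1/τ = 1/0.1198 = 8.347 rad/s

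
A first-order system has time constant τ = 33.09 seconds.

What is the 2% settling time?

For first-order system, 2% settling time ≈ 4τ = 4 × 33.09 = 132.36 s.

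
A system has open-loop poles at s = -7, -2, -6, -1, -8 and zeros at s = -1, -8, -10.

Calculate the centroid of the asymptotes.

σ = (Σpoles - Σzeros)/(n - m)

σ = (Σpoles - Σzeros)/(n - m) = (-24 - (-19))/(5 - 3) = -5/2 = -2.5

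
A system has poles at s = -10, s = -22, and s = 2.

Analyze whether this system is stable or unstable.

Pole(s) at s = 2 are not in the left half-plane. System is unstable.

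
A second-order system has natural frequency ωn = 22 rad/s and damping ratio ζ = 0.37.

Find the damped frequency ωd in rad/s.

ωd = ωn√(1 - ζ²) = 22√(1 - 0.37²) = 20.44 rad/s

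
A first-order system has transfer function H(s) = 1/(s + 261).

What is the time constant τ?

For H(s) = 1/(s + 1/τ), the pole is at -1/τ = -261, so τ = 1/261 = 0.0038 s.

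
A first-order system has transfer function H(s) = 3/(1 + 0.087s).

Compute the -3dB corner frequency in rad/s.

Corner frequency = 1/τ = 1/0.087 = 11.494 rad/s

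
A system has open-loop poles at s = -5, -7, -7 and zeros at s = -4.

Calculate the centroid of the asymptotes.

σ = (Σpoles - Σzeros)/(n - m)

σ = (Σpoles - Σzeros)/(n - m) = (-19 - (-4))/(3 - 1) = -15/2 = -7.5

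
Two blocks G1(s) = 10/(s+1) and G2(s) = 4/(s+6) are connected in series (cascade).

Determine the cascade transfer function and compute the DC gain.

Series: multiply transfer functions. G_eq = 10/(s+1) × 4/(s+6) = 40/((s+1)(s+6)). DC gain = 40/(1×6) = 6.6667.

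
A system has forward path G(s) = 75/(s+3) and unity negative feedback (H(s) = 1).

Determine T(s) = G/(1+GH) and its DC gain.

T(s) = G/(1+GH) = [75/(s+3)] / [1 + 75/(s+3)] = 75/(s+3+75) = 75/(s+78). DC gain = 75/78 = 0.9615.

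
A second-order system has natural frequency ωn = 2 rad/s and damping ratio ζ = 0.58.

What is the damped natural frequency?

ωd = ωn√(1 - ζ²) = 2√(1 - 0.58²) = 1.63 rad/s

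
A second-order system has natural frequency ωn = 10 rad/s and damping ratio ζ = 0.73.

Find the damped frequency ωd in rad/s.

ωd = ωn√(1 - ζ²) = 10√(1 - 0.73²) = 6.83 rad/s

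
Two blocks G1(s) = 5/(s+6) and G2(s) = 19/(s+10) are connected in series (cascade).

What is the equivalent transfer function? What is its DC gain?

Series: multiply transfer functions. G_eq = 5/(s+6) × 19/(s+10) = 95/((s+6)(s+10)). DC gain = 95/(6×10) = 1.5833.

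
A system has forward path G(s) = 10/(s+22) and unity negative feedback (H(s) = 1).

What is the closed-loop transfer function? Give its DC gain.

T(s) = G/(1+GH) = [10/(s+22)] / [1 + 10/(s+22)] = 10/(s+22+10) = 10/(s+32). DC gain = 10/32 = 0.3125.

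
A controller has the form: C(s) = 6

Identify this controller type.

This is a Proportional (P) controller.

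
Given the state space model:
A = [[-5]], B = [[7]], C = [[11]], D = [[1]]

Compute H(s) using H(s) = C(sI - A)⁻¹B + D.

(sI - A)⁻¹ = 1/(s + 5). H(s) = 11×7/(s + 5) + 1 = (s + 82)/(s + 5).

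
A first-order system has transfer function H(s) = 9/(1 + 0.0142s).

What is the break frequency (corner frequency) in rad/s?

Corner frequency = 1/τ = 1/0.0142 = 70.423 rad/s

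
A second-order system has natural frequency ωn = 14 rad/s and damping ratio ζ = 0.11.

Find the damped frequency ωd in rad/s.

ωd = ωn√(1 - ζ²) = 14√(1 - 0.11²) = 13.92 rad/s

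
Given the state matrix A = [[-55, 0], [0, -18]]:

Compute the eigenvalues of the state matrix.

For diagonal matrix, eigenvalues are diagonal entries: λ₁ = -55, λ₂ = -18.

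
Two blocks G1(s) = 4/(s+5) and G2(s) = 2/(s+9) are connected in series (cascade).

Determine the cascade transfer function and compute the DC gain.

Series: multiply transfer functions. G_eq = 4/(s+5) × 2/(s+9) = 8/((s+5)(s+9)). DC gain = 8/(5×9) = 0.1778.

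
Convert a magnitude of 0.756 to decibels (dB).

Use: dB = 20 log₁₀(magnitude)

dB = 20 log₁₀(0.756) = -2.4 dB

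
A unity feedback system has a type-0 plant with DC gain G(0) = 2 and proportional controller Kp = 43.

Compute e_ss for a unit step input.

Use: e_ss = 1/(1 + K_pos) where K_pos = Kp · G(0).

K_pos = Kp · G(0) = 43 × 2 = 86. e_ss = 1/(1 + 86) = 0.0115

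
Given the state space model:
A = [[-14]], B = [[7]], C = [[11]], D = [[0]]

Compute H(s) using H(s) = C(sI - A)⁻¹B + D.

(sI - A)⁻¹ = 1/(s + 14). H(s) = 11 × 7/(s + 14) + 0 = 77/(s + 14).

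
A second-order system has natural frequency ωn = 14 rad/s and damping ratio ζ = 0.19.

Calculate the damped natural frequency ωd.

ωd = ωn√(1 - ζ²) = 14√(1 - 0.19²) = 13.74 rad/s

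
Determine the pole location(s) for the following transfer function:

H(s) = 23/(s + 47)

Pole is where denominator = 0: s + 47 = 0, so s = -47.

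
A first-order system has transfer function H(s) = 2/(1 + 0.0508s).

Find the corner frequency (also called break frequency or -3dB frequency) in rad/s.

Corner frequency = 1/τ = 1/0.0508 = 19.685 rad/s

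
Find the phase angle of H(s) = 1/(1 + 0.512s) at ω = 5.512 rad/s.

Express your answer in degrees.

Phase = -arctan(ωτ) = -arctan(5.512 × 0.512) = -70.5°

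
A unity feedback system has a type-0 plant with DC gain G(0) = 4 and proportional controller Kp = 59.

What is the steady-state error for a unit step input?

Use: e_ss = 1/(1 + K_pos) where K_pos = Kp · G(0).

K_pos = Kp · G(0) = 59 × 4 = 236. e_ss = 1/(1 + 236) = 0.0042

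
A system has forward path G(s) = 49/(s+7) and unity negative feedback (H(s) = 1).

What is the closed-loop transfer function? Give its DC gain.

T(s) = G/(1+GH) = [49/(s+7)] / [1 + 49/(s+7)] = 49/(s+7+49) = 49/(s+56). DC gain = 49/56 = 0.875.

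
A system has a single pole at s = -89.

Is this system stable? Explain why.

Pole at s = -89 is in the left half-plane. Stable.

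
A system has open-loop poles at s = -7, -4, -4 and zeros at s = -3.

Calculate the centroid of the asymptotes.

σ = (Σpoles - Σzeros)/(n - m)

σ = (Σpoles - Σzeros)/(n - m) = (-15 - (-3))/(3 - 1) = -12/2 = -6.0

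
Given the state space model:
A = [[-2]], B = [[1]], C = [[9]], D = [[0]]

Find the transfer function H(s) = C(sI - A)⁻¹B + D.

(sI - A)⁻¹ = 1/(s + 2). H(s) = 9 × 1/(s + 2) + 0 = 9/(s + 2).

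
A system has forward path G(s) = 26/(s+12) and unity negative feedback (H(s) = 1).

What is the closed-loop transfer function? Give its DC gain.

T(s) = G/(1+GH) = [26/(s+12)] / [1 + 26/(s+12)] = 26/(s+12+26) = 26/(s+38). DC gain = 26/38 = 0.6842.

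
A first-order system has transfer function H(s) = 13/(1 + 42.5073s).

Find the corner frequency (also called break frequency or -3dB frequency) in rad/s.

Corner frequency = 1/τ = 1/42.5073 = 0.024 rad/s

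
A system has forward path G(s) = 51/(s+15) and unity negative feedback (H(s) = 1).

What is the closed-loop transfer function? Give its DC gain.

T(s) = G/(1+GH) = [51/(s+15)] / [1 + 51/(s+15)] = 51/(s+15+51) = 51/(s+66). DC gain = 51/66 = 0.7727.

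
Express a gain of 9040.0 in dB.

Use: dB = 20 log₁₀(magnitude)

dB = 20 log₁₀(9040.0) = 79.1 dB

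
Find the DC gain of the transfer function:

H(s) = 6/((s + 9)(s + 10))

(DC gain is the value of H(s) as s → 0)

DC gain = H(0) = 6/(9 × 10) = 6/90 = 0.0667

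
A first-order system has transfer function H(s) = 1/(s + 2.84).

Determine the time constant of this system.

For H(s) = 1/(s + 1/τ), the pole is at -1/τ = -2.84, so τ = 1/2.84 = 0.3521 s.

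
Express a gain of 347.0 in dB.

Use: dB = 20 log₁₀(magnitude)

dB = 20 log₁₀(347.0) = 50.8 dB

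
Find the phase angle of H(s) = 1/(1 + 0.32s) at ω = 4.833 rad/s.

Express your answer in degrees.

Phase = -arctan(ωτ) = -arctan(4.833 × 0.32) = -57.1°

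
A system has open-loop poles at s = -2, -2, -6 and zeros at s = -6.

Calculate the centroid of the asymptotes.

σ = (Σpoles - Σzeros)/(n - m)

σ = (Σpoles - Σzeros)/(n - m) = (-10 - (-6))/(3 - 1) = -4/2 = -2.0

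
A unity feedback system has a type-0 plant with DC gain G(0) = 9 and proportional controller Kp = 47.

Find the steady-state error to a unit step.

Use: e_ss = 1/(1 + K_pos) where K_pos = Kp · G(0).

K_pos = Kp · G(0) = 47 × 9 = 423. e_ss = 1/(1 + 423) = 0.0024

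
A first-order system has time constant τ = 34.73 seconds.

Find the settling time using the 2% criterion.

For first-order system, 2% settling time ≈ 4τ = 4 × 34.73 = 138.92 s.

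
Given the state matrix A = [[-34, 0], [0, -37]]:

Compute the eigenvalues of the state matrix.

For diagonal matrix, eigenvalues are diagonal entries: λ₁ = -34, λ₂ = -37.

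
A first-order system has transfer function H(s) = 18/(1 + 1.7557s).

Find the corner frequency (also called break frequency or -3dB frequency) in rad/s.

Corner frequency = 1/τ = 1/1.7557 = 0.57 rad/s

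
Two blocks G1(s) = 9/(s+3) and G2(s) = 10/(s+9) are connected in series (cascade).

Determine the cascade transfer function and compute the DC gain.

Series: multiply transfer functions. G_eq = 9/(s+3) × 10/(s+9) = 90/((s+3)(s+9)). DC gain = 90/(3×9) = 3.3333.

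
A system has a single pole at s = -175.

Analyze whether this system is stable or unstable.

Pole at s = -175 is in the left half-plane. Stable.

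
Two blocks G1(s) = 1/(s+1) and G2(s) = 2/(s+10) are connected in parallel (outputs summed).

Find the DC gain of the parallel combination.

Parallel: G_eq = G1 + G2. DC gain = G1(0) + G2(0) = 1/1 + 2/10 = 1 + 0.2 = 1.2.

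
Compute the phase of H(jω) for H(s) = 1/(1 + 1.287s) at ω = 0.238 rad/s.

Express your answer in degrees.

Phase = -arctan(ωτ) = -arctan(0.238 × 1.287) = -17.0°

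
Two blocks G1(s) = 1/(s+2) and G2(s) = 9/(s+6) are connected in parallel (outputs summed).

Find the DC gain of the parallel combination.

Parallel: G_eq = G1 + G2. DC gain = G1(0) + G2(0) = 1/2 + 9/6 = 0.5 + 1.5 = 2.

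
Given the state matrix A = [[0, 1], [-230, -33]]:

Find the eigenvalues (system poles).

det(A - λI) = λ² - (-33)λ + 230 = (λ - (-23))(λ - (-10)). Eigenvalues: -23, -10.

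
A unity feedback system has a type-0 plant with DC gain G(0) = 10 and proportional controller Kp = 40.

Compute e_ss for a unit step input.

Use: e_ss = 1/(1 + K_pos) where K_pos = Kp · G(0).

K_pos = Kp · G(0) = 40 × 10 = 400. e_ss = 1/(1 + 400) = 0.0025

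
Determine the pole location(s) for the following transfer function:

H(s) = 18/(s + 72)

Pole is where denominator = 0: s + 72 = 0, so s = -72.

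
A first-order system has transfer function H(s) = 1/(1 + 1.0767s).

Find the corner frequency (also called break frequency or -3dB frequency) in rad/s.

Corner frequency = 1/τ = 1/1.0767 = 0.929 rad/s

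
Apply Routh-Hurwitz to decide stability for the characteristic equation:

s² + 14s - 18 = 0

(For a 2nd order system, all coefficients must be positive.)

Coefficients: 1, 14, -18. c=-18 not positive, so system is unstable.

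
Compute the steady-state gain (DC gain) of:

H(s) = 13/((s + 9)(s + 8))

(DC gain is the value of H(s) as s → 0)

DC gain = H(0) = 13/(9 × 8) = 13/72 = 0.1806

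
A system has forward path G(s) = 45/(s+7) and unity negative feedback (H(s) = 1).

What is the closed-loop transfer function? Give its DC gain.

T(s) = G/(1+GH) = [45/(s+7)] / [1 + 45/(s+7)] = 45/(s+7+45) = 45/(s+52). DC gain = 45/52 = 0.8654.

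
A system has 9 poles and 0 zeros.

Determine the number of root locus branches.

Root locus has n branches where n = number of poles = 9.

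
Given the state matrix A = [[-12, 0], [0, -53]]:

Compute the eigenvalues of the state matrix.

For diagonal matrix, eigenvalues are diagonal entries: λ₁ = -12, λ₂ = -53.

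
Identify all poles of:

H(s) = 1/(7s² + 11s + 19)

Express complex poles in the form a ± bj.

Discriminant = 11² - 4×7×19 = 121 - 532 = -411 < 0, so the poles are a complex conjugate pair s = (-11 ± j√411)/(2×7). Real part = -11/(2×7) = -11/14 ≈ -0.7857; imaginary part = ±√411/(2×7) ≈ 1.4481. Poles: s = -0.7857 ± 1.4481j.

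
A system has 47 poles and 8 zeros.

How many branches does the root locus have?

Root locus has n branches where n = number of poles = 47.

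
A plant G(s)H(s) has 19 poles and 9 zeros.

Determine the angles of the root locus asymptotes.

n - m = 19 - 9 = 10. Angles: θk = (2k + 1)·180°/10 = 18°, 54°, 90°, 126°, 162°, 198°, 234°, 270°, 306°, 342°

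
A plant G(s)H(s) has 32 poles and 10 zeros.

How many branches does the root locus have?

Root locus has n branches where n = number of poles = 32.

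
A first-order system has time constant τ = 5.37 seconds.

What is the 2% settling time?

For first-order system, 2% settling time ≈ 4τ = 4 × 5.37 = 21.48 s.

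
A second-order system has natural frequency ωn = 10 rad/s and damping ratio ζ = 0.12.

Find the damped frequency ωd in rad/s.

ωd = ωn√(1 - ζ²) = 10√(1 - 0.12²) = 9.93 rad/s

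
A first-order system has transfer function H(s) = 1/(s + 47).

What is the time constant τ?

For H(s) = 1/(s + 1/τ), the pole is at -1/τ = -47, so τ = 1/47 = 0.0213 s.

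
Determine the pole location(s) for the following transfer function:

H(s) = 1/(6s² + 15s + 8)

Discriminant = 15² - 4×6×8 = 225 - 192 = 33 > 0, so two distinct real poles. Using quadratic formula: s = (-15 ± √33)/(2×6) = (-15 ± √33)/12, with √33 ≈ 5.7446. s₁ ≈ -0.7713, s₂ ≈ -1.7287. Poles: s₁ = -0.7713, s₂ = -1.7287.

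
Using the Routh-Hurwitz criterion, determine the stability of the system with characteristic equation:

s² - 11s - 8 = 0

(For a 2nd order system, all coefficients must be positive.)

Coefficients: 1, -11, -8. b=-11, c=-8 not positive, so system is unstable.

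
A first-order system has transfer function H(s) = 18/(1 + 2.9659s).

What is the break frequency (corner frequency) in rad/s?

Corner frequency = 1/τ = 1/2.9659 = 0.337 rad/s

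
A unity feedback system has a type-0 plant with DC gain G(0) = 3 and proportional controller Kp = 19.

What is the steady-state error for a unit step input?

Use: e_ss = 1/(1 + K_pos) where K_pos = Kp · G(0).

K_pos = Kp · G(0) = 19 × 3 = 57. e_ss = 1/(1 + 57) = 0.0172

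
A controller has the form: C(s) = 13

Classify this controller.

This is a Proportional (P) controller.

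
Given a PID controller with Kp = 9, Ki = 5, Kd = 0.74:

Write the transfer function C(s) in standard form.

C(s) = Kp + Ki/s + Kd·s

Substituting values: C(s) = 9 + 5/s + 0.74s = (0.74s² + 9s + 5)/s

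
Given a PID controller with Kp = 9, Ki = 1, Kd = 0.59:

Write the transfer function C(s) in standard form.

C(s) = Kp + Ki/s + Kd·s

Substituting values: C(s) = 9 + 1/s + 0.59s = (0.59s² + 9s + 1)/s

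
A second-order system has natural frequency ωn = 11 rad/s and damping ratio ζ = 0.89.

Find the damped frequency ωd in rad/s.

ωd = ωn√(1 - ζ²) = 11√(1 - 0.89²) = 5.02 rad/s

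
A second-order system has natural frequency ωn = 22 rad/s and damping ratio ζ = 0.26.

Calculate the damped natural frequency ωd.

ωd = ωn√(1 - ζ²) = 22√(1 - 0.26²) = 21.24 rad/s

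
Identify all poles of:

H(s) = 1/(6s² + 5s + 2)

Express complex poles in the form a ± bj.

Discriminant = 5² - 4×6×2 = 25 - 48 = -23 < 0, so the poles are a complex conjugate pair s = (-5 ± j√23)/(2×6). Real part = -5/(2×6) = -5/12 ≈ -0.4167; imaginary part = ±√23/(2×6) ≈ 0.3997. Poles: s = -0.4167 ± 0.3997j.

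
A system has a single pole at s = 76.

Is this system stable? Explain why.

Pole at s = 76 is in the right half-plane. Unstable.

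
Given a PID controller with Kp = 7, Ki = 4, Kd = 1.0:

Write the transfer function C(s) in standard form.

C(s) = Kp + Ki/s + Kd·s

Substituting values: C(s) = 7 + 4/s + 1.0s = (s² + 7s + 4)/s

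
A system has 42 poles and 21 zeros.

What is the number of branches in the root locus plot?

Root locus has n branches where n = number of poles = 42.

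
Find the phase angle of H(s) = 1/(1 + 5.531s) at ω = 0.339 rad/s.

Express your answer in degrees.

Phase = -arctan(ωτ) = -arctan(0.339 × 5.531) = -61.9°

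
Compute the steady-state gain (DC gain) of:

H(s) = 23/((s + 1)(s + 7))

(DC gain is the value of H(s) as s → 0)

DC gain = H(0) = 23/(1 × 7) = 23/7 = 3.2857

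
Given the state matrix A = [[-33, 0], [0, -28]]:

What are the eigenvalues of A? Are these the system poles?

For diagonal matrix, eigenvalues are diagonal entries: λ₁ = -33, λ₂ = -28. Eigenvalues of A = system poles.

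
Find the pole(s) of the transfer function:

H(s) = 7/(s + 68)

Pole is where denominator = 0: s + 68 = 0, so s = -68.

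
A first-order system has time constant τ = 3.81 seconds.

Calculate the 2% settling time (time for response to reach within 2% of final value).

For first-order system, 2% settling time ≈ 4τ = 4 × 3.81 = 15.24 s.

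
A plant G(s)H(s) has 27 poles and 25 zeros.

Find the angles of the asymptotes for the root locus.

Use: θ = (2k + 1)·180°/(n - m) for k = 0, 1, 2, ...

n - m = 27 - 25 = 2. Angles: θk = (2k + 1)·180°/2 = 90°, 270°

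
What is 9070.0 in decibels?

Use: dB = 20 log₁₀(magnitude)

dB = 20 log₁₀(9070.0) = 79.2 dB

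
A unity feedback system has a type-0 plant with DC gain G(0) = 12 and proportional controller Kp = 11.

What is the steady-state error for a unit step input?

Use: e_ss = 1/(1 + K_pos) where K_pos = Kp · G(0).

K_pos = Kp · G(0) = 11 × 12 = 132. e_ss = 1/(1 + 132) = 0.0075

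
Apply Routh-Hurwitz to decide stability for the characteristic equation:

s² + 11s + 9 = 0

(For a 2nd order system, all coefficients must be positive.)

Coefficients: 1, 11, 9. All positive, so system is stable.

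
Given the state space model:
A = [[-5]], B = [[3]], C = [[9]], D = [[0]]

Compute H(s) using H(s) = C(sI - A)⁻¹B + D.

(sI - A)⁻¹ = 1/(s + 5). H(s) = 9 × 3/(s + 5) + 0 = 27/(s + 5).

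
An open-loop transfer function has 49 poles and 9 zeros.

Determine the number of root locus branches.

Root locus has n branches where n = number of poles = 49.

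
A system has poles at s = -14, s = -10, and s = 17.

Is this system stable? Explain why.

Pole(s) at s = 17 are not in the left half-plane. System is unstable.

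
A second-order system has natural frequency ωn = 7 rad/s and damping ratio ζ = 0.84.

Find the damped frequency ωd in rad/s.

ωd = ωn√(1 - ζ²) = 7√(1 - 0.84²) = 3.8 rad/s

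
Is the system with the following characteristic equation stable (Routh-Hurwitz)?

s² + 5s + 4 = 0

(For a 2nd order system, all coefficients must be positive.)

Coefficients: 1, 5, 4. All positive, so system is stable.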